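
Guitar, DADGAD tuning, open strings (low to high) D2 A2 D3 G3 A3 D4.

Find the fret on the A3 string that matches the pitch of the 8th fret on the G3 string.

6

Fret 8 on G3 is MIDI 55 + 8 = 63 (D#4). On the A3 string (open MIDI 57), that pitch is 63 − 57 = fret 6.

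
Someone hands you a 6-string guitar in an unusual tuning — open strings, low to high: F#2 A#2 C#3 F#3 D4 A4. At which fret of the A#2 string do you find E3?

E3 is 6 semitones above the open A#2 (A#–B–C–C#–D–D#–E), so it sits at fret 6.

6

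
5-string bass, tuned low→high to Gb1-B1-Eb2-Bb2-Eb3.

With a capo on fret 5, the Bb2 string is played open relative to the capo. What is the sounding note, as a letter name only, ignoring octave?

The capo raises the open Bb2 by 5 semitones to Eb3; fretting 0 more gives Bb2 + 5 + 0 = Bb2 + 5 semitones, landing on Eb.

Eb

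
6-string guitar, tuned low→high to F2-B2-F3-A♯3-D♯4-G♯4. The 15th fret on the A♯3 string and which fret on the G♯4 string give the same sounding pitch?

A♯3 at fret 15 is A♯3 + 15 semitones = C♯5.
The open G♯4 string is 10 semitones above the open A♯3, so the same pitch on the G♯4 string lies at fret 15 − 10 = 5.

5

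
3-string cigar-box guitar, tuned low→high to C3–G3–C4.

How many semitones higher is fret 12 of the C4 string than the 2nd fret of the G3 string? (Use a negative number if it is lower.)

15 semitones

C4 at fret 12 → C5 (MIDI 72); G3 at fret 2 → A3 (MIDI 57).
72 − 57 = 15, so the two pitches are 15 semitones apart.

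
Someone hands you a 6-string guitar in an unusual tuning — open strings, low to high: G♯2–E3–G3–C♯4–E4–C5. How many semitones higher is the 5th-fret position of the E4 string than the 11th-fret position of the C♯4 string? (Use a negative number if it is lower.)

-3 semitones

E4 at fret 5 → A4 (MIDI 69); C♯4 at fret 11 → C5 (MIDI 72).
69 − 72 = -3, so the two pitches are 3 semitones apart.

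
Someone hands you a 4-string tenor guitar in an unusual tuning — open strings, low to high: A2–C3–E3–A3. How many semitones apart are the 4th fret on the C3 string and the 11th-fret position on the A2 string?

C3 at fret 4 → E3 (MIDI 52); A2 at fret 11 → G#3 (MIDI 56).
52 − 56 = -4, so the two pitches are 4 semitones apart, with G#3 the higher.

4 semitones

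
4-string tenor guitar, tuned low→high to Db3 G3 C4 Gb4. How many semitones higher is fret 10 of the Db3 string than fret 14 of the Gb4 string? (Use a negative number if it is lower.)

Db3 at fret 10 → B3 (MIDI 59); Gb4 at fret 14 → Ab5 (MIDI 80).
59 − 80 = -21, so the two pitches are 21 semitones apart.

-21 semitones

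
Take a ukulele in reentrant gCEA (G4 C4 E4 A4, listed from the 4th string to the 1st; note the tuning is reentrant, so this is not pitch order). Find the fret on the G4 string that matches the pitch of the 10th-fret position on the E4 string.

7

Fret 10 on E4 is MIDI 64 + 10 = 74 (D5). On the G4 string (open MIDI 67), that pitch is 74 − 67 = fret 7.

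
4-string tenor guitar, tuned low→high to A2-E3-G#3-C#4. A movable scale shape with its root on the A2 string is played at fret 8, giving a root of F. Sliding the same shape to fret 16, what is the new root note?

C#

Moving from fret 8 to fret 16 shifts the root by 8 semitones.
F up 8 semitones is C#.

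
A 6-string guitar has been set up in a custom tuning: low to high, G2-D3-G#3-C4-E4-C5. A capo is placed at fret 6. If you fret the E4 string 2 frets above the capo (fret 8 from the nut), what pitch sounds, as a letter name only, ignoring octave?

C

The capo raises the open E4 by 6 semitones to A#4; fretting 2 more gives E4 + 6 + 2 = E4 + 8 semitones, landing on C.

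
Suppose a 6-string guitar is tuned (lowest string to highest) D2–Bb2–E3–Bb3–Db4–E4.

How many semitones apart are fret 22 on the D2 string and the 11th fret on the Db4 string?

D2 at fret 22 → C4 (MIDI 60); Db4 at fret 11 → C5 (MIDI 72).
60 − 72 = -12, so the two pitches are 12 semitones apart, with C5 the higher.

12 semitones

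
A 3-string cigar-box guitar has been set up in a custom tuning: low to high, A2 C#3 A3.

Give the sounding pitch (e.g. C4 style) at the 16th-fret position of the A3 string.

C#5

The open A3 string plus 16 semitones: A–A#–B–C–…–B–C–C#.
The walk passes from B into C 2 times, so the octave number goes from 3 to 5.
(Equivalently spelled Db5.)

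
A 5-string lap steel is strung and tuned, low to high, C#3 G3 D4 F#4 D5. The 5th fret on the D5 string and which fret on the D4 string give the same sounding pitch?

D5 at fret 5 is D5 + 5 semitones = G5.
The open D4 string is 12 semitones below the open D5, so the same pitch on the D4 string lies at fret 5 + 12 = 17.

17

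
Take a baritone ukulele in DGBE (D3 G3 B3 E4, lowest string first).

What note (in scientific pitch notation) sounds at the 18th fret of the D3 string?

G#4

Each fret is one semitone, so D3 + 18 = G#4.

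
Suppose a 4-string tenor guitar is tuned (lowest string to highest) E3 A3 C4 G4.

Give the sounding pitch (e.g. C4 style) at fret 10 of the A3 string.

A3 is MIDI 57. Adding 10 gives 67, which is G4.

G4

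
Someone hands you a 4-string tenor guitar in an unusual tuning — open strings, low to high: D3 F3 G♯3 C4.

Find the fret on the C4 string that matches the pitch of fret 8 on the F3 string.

F3 at fret 8 is F3 + 8 semitones = C♯4.
The open C4 string is 7 semitones above the open F3, so the same pitch on the C4 string lies at fret 8 − 7 = 1.

1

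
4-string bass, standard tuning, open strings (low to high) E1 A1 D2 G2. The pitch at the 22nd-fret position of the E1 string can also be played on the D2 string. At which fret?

E1 at fret 22 is E1 + 22 semitones = D3.
The open D2 string is 10 semitones above the open E1, so the same pitch on the D2 string lies at fret 22 − 10 = 12.

12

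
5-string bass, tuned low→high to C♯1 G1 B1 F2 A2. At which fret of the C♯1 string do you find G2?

18

G2 is 18 semitones above the open C♯1 (C#–D–D#–E–…–F–F#–G), so it sits at fret 18.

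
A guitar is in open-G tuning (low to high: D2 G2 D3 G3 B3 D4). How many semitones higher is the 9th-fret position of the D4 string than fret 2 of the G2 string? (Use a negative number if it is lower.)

D4 at fret 9 → B4 (MIDI 71); G2 at fret 2 → A2 (MIDI 45).
71 − 45 = 26, so the two pitches are 26 semitones apart.

26 semitones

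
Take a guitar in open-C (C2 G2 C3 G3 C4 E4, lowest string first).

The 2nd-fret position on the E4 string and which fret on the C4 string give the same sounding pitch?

E4 at fret 2 is E4 + 2 semitones = F#4.
The open C4 string is 4 semitones below the open E4, so the same pitch on the C4 string lies at fret 2 + 4 = 6.

6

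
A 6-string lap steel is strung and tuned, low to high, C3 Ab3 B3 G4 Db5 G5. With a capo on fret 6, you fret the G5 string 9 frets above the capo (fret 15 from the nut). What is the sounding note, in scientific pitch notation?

Bb6

The capo raises the open G5 by 6 semitones to Db6; fretting 9 more gives G5 + 6 + 9 = G5 + 15 semitones = Bb6.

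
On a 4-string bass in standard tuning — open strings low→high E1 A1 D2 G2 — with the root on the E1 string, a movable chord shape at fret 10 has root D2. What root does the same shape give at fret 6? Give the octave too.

Moving from fret 10 to fret 6 shifts the root by -4 semitones.
D2 down 4 semitones is A#1.

A#1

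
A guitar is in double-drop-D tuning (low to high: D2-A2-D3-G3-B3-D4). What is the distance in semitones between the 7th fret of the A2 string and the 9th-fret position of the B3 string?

A2 at fret 7 → E3 (MIDI 52); B3 at fret 9 → G#4 (MIDI 68).
52 − 68 = -16, so the two pitches are 16 semitones apart, with G#4 the higher.

16 semitones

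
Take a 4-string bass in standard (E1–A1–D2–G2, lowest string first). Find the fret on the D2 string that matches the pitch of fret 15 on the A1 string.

10

A1 at fret 15 is A1 + 15 semitones = C3.
The open D2 string is 5 semitones above the open A1, so the same pitch on the D2 string lies at fret 15 − 5 = 10.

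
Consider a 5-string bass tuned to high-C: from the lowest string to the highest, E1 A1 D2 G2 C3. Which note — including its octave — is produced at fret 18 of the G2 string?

Each fret is one semitone, so G2 + 18 = C#4.

C#4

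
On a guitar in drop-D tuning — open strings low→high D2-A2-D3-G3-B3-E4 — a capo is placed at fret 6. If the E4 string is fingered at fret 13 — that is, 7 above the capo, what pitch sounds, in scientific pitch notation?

The capo raises the open E4 by 6 semitones to A♯4; fretting 7 more gives E4 + 6 + 7 = E4 + 13 semitones = F5.

F5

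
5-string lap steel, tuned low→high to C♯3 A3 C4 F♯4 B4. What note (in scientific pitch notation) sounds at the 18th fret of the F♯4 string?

F♯4 is MIDI 66. Adding 18 gives 84, which is C6.

C6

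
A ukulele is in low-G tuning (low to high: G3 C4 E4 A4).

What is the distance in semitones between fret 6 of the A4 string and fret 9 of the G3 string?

11 semitones

A4 at fret 6 → D#5 (MIDI 75); G3 at fret 9 → E4 (MIDI 64).
75 − 64 = 11, so the two pitches are 11 semitones apart, with D#5 the higher.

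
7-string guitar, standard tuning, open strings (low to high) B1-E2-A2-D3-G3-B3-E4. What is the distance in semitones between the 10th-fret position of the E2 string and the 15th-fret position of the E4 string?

E2 at fret 10 → D3 (MIDI 50); E4 at fret 15 → G5 (MIDI 79).
50 − 79 = -29, so the two pitches are 29 semitones apart, with G5 the higher.

29 semitones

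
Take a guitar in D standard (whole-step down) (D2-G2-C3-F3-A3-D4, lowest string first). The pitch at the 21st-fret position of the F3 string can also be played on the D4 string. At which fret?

12

Fret 21 on F3 is MIDI 53 + 21 = 74 (D5). On the D4 string (open MIDI 62), that pitch is 74 − 62 = fret 12.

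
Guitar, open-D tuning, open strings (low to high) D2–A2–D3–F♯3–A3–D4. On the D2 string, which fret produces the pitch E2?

2

E2 is 2 semitones above the open D2 (D–D#–E), so it sits at fret 2.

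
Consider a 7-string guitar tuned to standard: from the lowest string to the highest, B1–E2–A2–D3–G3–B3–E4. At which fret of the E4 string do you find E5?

12

E5 is 12 semitones above the open E4 (E–F–F#–G–…–D–D#–E), so it sits at fret 12.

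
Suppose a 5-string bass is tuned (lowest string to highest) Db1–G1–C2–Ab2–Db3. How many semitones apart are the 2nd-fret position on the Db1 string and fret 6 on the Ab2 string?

Db1 at fret 2 → Eb1 (MIDI 27); Ab2 at fret 6 → D3 (MIDI 50).
27 − 50 = -23, so the two pitches are 23 semitones apart, with D3 the higher.

23 semitones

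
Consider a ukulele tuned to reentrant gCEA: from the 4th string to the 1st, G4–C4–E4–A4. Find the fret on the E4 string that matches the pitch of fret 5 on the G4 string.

Fret 5 on G4 is MIDI 67 + 5 = 72 (C5). On the E4 string (open MIDI 64), that pitch is 72 − 64 = fret 8.

8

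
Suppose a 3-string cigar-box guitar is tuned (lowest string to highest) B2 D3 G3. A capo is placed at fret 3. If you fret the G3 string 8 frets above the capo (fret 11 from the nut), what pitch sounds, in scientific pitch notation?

The capo raises the open G3 by 3 semitones to A♯3; fretting 8 more gives G3 + 3 + 8 = G3 + 11 semitones = F♯4.
(Also written G♭.)

F♯4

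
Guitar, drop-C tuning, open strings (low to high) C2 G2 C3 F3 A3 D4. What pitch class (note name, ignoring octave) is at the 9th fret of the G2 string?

The open G2 string plus 9 semitones: G–G#–A–A#–B–C–C#–D–D#–E.

E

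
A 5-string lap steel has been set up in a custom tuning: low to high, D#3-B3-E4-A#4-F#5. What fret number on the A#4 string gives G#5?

10

G#5 is 10 semitones above the open A#4 (A#–B–C–C#–…–F#–G–G#), so it sits at fret 10.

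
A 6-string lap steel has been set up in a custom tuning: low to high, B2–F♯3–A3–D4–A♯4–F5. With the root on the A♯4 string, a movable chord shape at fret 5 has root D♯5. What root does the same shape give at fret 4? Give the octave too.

Moving from fret 5 to fret 4 shifts the root by -1 semitone.
D♯5 down 1 semitone is D5.

D5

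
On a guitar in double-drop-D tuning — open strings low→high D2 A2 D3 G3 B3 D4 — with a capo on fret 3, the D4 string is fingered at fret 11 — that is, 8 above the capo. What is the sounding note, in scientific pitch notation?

The capo raises the open D4 by 3 semitones to F4; fretting 8 more gives D4 + 3 + 8 = D4 + 11 semitones = C#5.
(Also written Db.)

C#5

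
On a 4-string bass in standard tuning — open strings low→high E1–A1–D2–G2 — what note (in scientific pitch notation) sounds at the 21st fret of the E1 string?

C#3

The open E1 string plus 21 semitones: E–F–F#–G–…–B–C–C#.
The walk passes from B into C 2 times, so the octave number goes from 1 to 3.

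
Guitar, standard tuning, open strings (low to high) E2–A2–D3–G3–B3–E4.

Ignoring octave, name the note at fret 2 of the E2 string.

Each fret is one semitone, so E2 + 2 = F#.
(Equivalently spelled Gb.)

F#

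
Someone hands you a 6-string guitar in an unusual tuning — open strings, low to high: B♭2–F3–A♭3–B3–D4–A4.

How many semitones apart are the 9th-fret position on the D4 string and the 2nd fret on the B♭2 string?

23 semitones

D4 at fret 9 → B4 (MIDI 71); B♭2 at fret 2 → C3 (MIDI 48).
71 − 48 = 23, so the two pitches are 23 semitones apart, with B4 the higher.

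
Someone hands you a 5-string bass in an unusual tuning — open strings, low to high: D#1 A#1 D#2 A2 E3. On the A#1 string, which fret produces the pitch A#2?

12

A#2 is 12 semitones above the open A#1 (A#–B–C–C#–…–G#–A–A#), so it sits at fret 12.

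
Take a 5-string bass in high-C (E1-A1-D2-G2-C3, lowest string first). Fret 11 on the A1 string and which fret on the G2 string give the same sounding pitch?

1

Fret 11 on A1 is MIDI 33 + 11 = 44 (G♯2). On the G2 string (open MIDI 43), that pitch is 44 − 43 = fret 1.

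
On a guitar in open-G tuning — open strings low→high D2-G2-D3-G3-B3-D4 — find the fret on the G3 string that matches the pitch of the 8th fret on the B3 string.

12

B3 at fret 8 is B3 + 8 semitones = G4.
The open G3 string is 4 semitones below the open B3, so the same pitch on the G3 string lies at fret 8 + 4 = 12.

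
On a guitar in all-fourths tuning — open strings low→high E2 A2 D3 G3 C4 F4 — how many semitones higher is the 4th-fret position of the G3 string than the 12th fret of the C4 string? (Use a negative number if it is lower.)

G3 at fret 4 → B3 (MIDI 59); C4 at fret 12 → C5 (MIDI 72).
59 − 72 = -13, so the two pitches are 13 semitones apart.

-13 semitones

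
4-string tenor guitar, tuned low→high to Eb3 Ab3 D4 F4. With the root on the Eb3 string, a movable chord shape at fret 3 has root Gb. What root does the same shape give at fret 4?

G

Moving from fret 3 to fret 4 shifts the root by 1 semitone.
Gb up 1 semitone is G.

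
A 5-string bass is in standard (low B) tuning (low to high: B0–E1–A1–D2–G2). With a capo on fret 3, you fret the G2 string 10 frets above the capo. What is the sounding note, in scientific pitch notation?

The capo raises the open G2 by 3 semitones to A#2; fretting 10 more gives G2 + 3 + 10 = G2 + 13 semitones = G#3.
(Also written Ab.)

G#3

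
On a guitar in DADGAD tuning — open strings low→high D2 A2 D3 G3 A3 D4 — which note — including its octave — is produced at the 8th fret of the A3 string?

A3 is MIDI 57. Adding 8 gives 65, which is F4.

F4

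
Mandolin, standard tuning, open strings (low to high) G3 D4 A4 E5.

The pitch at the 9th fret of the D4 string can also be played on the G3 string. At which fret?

16

D4 at fret 9 is D4 + 9 semitones = B4.
The open G3 string is 7 semitones below the open D4, so the same pitch on the G3 string lies at fret 9 + 7 = 16.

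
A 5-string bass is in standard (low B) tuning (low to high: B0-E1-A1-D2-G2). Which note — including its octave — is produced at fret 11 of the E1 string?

Each fret is one semitone, so E1 + 11 = D#2.

D#2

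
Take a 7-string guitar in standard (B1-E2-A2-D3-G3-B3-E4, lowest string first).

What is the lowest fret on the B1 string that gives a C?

From B1, count semitones up the chromatic scale until reaching C: B–C — 1 step.

1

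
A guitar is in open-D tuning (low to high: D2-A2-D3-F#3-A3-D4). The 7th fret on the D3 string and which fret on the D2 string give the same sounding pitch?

Fret 7 on D3 is MIDI 50 + 7 = 57 (A3). On the D2 string (open MIDI 38), that pitch is 57 − 38 = fret 19.

19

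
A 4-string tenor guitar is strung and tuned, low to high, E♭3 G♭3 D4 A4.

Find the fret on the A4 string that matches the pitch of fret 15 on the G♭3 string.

0

G♭3 at fret 15 is G♭3 + 15 semitones = A4.
The open A4 string is 15 semitones above the open G♭3, so the same pitch on the A4 string lies at fret 15 − 15 = 0.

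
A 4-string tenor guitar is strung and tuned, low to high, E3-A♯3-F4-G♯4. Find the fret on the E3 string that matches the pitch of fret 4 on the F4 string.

F4 at fret 4 is F4 + 4 semitones = A4.
The open E3 string is 13 semitones below the open F4, so the same pitch on the E3 string lies at fret 4 + 13 = 17.

17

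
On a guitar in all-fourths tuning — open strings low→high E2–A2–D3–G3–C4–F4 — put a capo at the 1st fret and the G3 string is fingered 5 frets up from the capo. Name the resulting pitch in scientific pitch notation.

C♯4

The capo raises the open G3 by 1 semitone to G♯3; fretting 5 more gives G3 + 1 + 5 = G3 + 6 semitones = C♯4.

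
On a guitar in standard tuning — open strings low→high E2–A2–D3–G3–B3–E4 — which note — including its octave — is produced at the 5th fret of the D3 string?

G3

Each fret is one semitone, so D3 + 5 = G3.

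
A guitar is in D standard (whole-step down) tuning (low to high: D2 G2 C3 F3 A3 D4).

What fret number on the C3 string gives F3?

5

F3 is 5 semitones above the open C3 (C–C#–D–D#–E–F), so it sits at fret 5.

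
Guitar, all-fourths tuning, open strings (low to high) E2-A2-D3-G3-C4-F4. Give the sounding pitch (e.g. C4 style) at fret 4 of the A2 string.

C♯3

A2 is MIDI 45. Adding 4 gives 49, which is C♯3.
(Equivalently spelled D♭3.)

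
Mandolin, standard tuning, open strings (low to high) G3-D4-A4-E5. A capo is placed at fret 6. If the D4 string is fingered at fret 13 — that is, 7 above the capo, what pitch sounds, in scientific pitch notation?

The capo raises the open D4 by 6 semitones to G♯4; fretting 7 more gives D4 + 6 + 7 = D4 + 13 semitones = D♯5.
(Also written E♭.)

D♯5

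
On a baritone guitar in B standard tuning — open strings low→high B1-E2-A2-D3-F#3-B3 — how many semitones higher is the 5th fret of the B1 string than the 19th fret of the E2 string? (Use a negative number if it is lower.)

-19 semitones

B1 at fret 5 → E2 (MIDI 40); E2 at fret 19 → B3 (MIDI 59).
40 − 59 = -19, so the two pitches are 19 semitones apart.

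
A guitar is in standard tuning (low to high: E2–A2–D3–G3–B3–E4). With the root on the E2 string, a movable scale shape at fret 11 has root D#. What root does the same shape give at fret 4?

G#

Moving from fret 11 to fret 4 shifts the root by -7 semitones.
D# down 7 semitones is G#.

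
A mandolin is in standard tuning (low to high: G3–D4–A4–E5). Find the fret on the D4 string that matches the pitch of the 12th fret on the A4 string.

Fret 12 on A4 is MIDI 69 + 12 = 81 (A5). On the D4 string (open MIDI 62), that pitch is 81 − 62 = fret 19.

19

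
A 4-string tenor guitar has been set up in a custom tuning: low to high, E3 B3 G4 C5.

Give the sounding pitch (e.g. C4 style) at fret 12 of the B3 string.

B4

The open B3 string plus 12 semitones: B–C–C#–D–…–A–A#–B.
The walk passes from B into C once, so the octave number goes from 3 to 4.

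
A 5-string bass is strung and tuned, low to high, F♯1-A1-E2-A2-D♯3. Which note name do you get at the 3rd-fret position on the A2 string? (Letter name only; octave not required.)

The open A2 string plus 3 semitones: A–A#–B–C.

C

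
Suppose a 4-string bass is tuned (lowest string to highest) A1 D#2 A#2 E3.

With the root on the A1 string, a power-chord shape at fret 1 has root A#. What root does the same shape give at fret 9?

Moving from fret 1 to fret 9 shifts the root by 8 semitones.
A# up 8 semitones is F#.

F#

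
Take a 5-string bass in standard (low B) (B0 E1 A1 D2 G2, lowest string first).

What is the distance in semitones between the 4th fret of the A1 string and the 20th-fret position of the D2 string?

21 semitones

A1 at fret 4 → C♯2 (MIDI 37); D2 at fret 20 → A♯3 (MIDI 58).
37 − 58 = -21, so the two pitches are 21 semitones apart, with A♯3 the higher.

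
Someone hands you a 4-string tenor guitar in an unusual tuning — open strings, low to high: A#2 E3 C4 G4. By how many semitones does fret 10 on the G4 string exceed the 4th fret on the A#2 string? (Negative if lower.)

G4 at fret 10 → F5 (MIDI 77); A#2 at fret 4 → D3 (MIDI 50).
77 − 50 = 27, so the two pitches are 27 semitones apart.

27 semitones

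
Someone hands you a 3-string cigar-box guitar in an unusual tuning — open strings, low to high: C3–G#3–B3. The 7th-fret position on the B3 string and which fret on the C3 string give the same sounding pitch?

B3 at fret 7 is B3 + 7 semitones = F#4.
The open C3 string is 11 semitones below the open B3, so the same pitch on the C3 string lies at fret 7 + 11 = 18.

18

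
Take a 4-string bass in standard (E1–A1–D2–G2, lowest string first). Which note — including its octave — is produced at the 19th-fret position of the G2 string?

G2 is MIDI 43. Adding 19 gives 62, which is D4.

D4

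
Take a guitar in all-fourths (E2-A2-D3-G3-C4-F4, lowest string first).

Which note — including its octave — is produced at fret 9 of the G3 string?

E4

Each fret is one semitone, so G3 + 9 = E4.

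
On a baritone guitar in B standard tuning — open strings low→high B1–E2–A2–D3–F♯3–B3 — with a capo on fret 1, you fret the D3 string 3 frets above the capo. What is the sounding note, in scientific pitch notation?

The capo raises the open D3 by 1 semitone to D♯3; fretting 3 more gives D3 + 1 + 3 = D3 + 4 semitones = F♯3.
(Also written G♭.)

F♯3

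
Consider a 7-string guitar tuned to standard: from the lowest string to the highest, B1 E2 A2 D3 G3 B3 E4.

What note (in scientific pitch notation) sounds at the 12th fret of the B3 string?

B3 is MIDI 59. Adding 12 gives 71, which is B4.

B4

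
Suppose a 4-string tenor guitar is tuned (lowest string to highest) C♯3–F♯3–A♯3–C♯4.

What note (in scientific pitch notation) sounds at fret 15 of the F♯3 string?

A4

F♯3 is MIDI 54. Adding 15 gives 69, which is A4.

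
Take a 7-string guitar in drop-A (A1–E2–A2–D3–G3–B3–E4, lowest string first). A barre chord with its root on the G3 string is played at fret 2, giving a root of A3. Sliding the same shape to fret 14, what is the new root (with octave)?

Moving from fret 2 to fret 14 shifts the root by 12 semitones.
A3 up 12 semitones is A4.

A4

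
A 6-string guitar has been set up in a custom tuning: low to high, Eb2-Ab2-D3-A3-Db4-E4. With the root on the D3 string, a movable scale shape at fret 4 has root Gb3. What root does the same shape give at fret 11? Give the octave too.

Db4

Moving from fret 4 to fret 11 shifts the root by 7 semitones.
Gb3 up 7 semitones is Db4.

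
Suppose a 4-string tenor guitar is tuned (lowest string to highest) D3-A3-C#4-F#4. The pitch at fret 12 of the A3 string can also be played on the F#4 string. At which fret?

3

A3 at fret 12 is A3 + 12 semitones = A4.
The open F#4 string is 9 semitones above the open A3, so the same pitch on the F#4 string lies at fret 12 − 9 = 3.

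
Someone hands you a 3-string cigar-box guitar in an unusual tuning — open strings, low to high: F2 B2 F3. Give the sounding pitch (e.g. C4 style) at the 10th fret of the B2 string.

A3

B2 is MIDI 47. Adding 10 gives 57, which is A3.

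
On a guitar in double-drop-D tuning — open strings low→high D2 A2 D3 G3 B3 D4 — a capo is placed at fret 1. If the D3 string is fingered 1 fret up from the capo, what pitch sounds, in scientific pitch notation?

The capo raises the open D3 by 1 semitone to D#3; fretting 1 more gives D3 + 1 + 1 = D3 + 2 semitones = E3.

E3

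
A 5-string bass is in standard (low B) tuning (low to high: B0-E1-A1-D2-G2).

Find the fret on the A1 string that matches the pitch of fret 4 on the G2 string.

14

Fret 4 on G2 is MIDI 43 + 4 = 47 (B2). On the A1 string (open MIDI 33), that pitch is 47 − 33 = fret 14.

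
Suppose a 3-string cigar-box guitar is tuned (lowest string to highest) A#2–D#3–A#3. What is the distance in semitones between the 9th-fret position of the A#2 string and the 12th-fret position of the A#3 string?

15 semitones

A#2 at fret 9 → G3 (MIDI 55); A#3 at fret 12 → A#4 (MIDI 70).
55 − 70 = -15, so the two pitches are 15 semitones apart, with A#4 the higher.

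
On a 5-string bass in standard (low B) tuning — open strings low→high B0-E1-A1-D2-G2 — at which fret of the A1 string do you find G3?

G3 is 22 semitones above the open A1 (A–A#–B–C–…–F–F#–G), so it sits at fret 22.

22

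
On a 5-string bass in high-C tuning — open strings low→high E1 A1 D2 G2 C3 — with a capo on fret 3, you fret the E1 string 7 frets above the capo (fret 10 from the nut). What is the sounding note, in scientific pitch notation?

D2

The capo raises the open E1 by 3 semitones to G1; fretting 7 more gives E1 + 3 + 7 = E1 + 10 semitones = D2.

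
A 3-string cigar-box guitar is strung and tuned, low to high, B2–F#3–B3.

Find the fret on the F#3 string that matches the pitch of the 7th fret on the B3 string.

Fret 7 on B3 is MIDI 59 + 7 = 66 (F#4). On the F#3 string (open MIDI 54), that pitch is 66 − 54 = fret 12.

12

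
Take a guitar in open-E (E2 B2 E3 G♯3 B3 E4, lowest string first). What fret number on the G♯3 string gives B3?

3

B3 is 3 semitones above the open G♯3 (G#–A–A#–B), so it sits at fret 3.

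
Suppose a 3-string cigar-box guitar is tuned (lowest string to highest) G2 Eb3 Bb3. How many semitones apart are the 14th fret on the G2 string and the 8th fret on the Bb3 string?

9 semitones

G2 at fret 14 → A3 (MIDI 57); Bb3 at fret 8 → Gb4 (MIDI 66).
57 − 66 = -9, so the two pitches are 9 semitones apart, with Gb4 the higher.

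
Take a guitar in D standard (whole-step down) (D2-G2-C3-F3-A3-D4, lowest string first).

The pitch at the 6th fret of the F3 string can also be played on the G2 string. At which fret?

F3 at fret 6 is F3 + 6 semitones = B3.
The open G2 string is 10 semitones below the open F3, so the same pitch on the G2 string lies at fret 6 + 10 = 16.

16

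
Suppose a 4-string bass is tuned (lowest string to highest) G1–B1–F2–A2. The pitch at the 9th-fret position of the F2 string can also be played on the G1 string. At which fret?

Fret 9 on F2 is MIDI 41 + 9 = 50 (D3). On the G1 string (open MIDI 31), that pitch is 50 − 31 = fret 19.

19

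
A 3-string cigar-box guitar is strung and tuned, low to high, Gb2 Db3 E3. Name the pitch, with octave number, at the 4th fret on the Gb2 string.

Gb2 is MIDI 42. Adding 4 gives 46, which is Bb2.

Bb2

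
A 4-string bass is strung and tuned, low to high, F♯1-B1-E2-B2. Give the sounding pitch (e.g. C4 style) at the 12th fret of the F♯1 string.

F♯2

F♯1 is MIDI 30. Adding 12 gives 42, which is F♯2.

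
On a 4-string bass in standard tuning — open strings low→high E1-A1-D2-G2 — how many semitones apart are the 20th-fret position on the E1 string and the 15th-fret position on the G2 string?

E1 at fret 20 → C3 (MIDI 48); G2 at fret 15 → A#3 (MIDI 58).
48 − 58 = -10, so the two pitches are 10 semitones apart, with A#3 the higher.

10 semitones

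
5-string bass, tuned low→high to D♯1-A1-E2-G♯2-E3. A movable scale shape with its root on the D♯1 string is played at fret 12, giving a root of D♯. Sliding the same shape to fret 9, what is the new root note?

Moving from fret 12 to fret 9 shifts the root by -3 semitones.
D♯ down 3 semitones is C.

C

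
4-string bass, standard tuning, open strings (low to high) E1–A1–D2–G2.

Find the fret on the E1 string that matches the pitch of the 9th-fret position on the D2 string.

Fret 9 on D2 is MIDI 38 + 9 = 47 (B2). On the E1 string (open MIDI 28), that pitch is 47 − 28 = fret 19.

19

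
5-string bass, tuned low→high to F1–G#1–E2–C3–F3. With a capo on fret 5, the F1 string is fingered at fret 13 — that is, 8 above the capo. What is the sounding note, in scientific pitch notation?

F#2

The capo raises the open F1 by 5 semitones to A#1; fretting 8 more gives F1 + 5 + 8 = F1 + 13 semitones = F#2.
(Also written Gb.)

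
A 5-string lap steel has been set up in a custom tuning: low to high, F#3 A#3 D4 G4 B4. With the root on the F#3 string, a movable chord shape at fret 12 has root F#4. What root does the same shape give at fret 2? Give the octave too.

G#3

Moving from fret 12 to fret 2 shifts the root by -10 semitones.
F#4 down 10 semitones is G#3.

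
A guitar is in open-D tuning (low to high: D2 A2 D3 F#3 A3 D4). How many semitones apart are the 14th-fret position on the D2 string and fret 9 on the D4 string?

D2 at fret 14 → E3 (MIDI 52); D4 at fret 9 → B4 (MIDI 71).
52 − 71 = -19, so the two pitches are 19 semitones apart, with B4 the higher.

19 semitones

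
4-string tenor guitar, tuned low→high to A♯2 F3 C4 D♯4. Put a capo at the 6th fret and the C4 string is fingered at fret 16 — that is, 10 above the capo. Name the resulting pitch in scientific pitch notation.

The capo raises the open C4 by 6 semitones to F♯4; fretting 10 more gives C4 + 6 + 10 = C4 + 16 semitones = E5.

E5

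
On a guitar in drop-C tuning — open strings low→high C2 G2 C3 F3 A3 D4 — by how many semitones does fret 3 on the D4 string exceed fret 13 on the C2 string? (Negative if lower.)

D4 at fret 3 → F4 (MIDI 65); C2 at fret 13 → C♯3 (MIDI 49).
65 − 49 = 16, so the two pitches are 16 semitones apart.

16 semitones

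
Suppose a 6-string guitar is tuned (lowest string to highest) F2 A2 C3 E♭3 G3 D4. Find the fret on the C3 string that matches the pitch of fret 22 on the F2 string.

F2 at fret 22 is F2 + 22 semitones = E♭4.
The open C3 string is 7 semitones above the open F2, so the same pitch on the C3 string lies at fret 22 − 7 = 15.

15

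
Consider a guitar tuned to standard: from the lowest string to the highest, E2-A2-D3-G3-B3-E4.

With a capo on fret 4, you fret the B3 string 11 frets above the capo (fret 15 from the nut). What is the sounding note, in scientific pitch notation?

D5

The capo raises the open B3 by 4 semitones to D♯4; fretting 11 more gives B3 + 4 + 11 = B3 + 15 semitones = D5.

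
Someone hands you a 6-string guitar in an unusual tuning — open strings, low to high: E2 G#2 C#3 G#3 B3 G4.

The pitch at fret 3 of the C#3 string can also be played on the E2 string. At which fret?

C#3 at fret 3 is C#3 + 3 semitones = E3.
The open E2 string is 9 semitones below the open C#3, so the same pitch on the E2 string lies at fret 3 + 9 = 12.

12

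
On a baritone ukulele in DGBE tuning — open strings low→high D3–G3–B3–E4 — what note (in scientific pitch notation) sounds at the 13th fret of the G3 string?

G#4

The open G3 string plus 13 semitones: G–G#–A–A#–…–F#–G–G#.
The walk passes from B into C once, so the octave number goes from 3 to 4.
(Equivalently spelled Ab4.)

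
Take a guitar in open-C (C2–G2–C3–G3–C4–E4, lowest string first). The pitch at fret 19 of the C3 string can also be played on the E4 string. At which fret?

Fret 19 on C3 is MIDI 48 + 19 = 67 (G4). On the E4 string (open MIDI 64), that pitch is 67 − 64 = fret 3.

3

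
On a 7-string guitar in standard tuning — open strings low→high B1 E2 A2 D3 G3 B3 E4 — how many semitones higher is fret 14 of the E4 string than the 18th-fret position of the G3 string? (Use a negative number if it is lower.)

E4 at fret 14 → F#5 (MIDI 78); G3 at fret 18 → C#5 (MIDI 73).
78 − 73 = 5, so the two pitches are 5 semitones apart.

5 semitones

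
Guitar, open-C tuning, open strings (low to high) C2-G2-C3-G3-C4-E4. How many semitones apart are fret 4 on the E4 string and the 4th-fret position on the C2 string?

E4 at fret 4 → G#4 (MIDI 68); C2 at fret 4 → E2 (MIDI 40).
68 − 40 = 28, so the two pitches are 28 semitones apart, with G#4 the higher.

28 semitones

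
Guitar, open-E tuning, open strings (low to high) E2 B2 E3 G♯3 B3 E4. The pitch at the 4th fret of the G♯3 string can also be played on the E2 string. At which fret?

20

G♯3 at fret 4 is G♯3 + 4 semitones = C4.
The open E2 string is 16 semitones below the open G♯3, so the same pitch on the E2 string lies at fret 4 + 16 = 20.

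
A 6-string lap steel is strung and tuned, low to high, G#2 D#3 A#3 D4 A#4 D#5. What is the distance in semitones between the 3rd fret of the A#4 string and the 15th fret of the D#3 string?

7 semitones

A#4 at fret 3 → C#5 (MIDI 73); D#3 at fret 15 → F#4 (MIDI 66).
73 − 66 = 7, so the two pitches are 7 semitones apart, with C#5 the higher.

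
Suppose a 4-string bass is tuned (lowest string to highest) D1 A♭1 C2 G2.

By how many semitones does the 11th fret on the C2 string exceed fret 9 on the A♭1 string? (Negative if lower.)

C2 at fret 11 → B2 (MIDI 47); A♭1 at fret 9 → F2 (MIDI 41).
47 − 41 = 6, so the two pitches are 6 semitones apart.

6 semitones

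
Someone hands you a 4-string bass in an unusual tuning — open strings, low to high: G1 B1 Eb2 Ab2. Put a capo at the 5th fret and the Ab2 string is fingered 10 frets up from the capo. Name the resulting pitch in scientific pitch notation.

The capo raises the open Ab2 by 5 semitones to Db3; fretting 10 more gives Ab2 + 5 + 10 = Ab2 + 15 semitones = B3.

B3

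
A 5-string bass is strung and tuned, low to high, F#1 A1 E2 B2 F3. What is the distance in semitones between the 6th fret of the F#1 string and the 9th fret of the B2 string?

20 semitones

F#1 at fret 6 → C2 (MIDI 36); B2 at fret 9 → G#3 (MIDI 56).
36 − 56 = -20, so the two pitches are 20 semitones apart, with G#3 the higher.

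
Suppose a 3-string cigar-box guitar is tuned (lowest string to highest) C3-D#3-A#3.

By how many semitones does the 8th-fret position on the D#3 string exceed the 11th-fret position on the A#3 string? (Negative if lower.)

D#3 at fret 8 → B3 (MIDI 59); A#3 at fret 11 → A4 (MIDI 69).
59 − 69 = -10, so the two pitches are 10 semitones apart.

-10 semitones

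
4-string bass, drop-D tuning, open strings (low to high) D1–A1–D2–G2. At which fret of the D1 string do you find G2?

17

G2 is 17 semitones above the open D1 (D–D#–E–F–…–F–F#–G), so it sits at fret 17.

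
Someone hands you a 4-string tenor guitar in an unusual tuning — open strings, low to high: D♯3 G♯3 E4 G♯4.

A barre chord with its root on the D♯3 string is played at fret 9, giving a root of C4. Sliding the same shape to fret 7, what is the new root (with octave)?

A♯3

Moving from fret 9 to fret 7 shifts the root by -2 semitones.
C4 down 2 semitones is A♯3.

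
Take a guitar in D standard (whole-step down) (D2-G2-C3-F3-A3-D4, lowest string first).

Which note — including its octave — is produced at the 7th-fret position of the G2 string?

D3

G2 is MIDI 43. Adding 7 gives 50, which is D3.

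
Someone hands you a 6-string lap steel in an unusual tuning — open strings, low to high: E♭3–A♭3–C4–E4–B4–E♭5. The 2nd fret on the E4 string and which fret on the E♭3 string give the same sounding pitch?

15

Fret 2 on E4 is MIDI 64 + 2 = 66 (G♭4). On the E♭3 string (open MIDI 51), that pitch is 66 − 51 = fret 15.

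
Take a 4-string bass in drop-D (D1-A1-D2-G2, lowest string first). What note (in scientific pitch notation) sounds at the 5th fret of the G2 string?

C3

G2 is MIDI 43. Adding 5 gives 48, which is C3.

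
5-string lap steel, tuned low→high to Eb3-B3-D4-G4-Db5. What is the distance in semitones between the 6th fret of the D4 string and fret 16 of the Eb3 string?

1 semitone

D4 at fret 6 → Ab4 (MIDI 68); Eb3 at fret 16 → G4 (MIDI 67).
68 − 67 = 1, so the two pitches are 1 semitone apart, with Ab4 the higher.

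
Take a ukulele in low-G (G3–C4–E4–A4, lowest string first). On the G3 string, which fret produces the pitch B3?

B3 is 4 semitones above the open G3 (G–G#–A–A#–B), so it sits at fret 4.

4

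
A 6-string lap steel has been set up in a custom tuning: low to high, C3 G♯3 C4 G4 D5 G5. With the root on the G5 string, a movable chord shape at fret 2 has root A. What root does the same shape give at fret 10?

F

Moving from fret 2 to fret 10 shifts the root by 8 semitones.
A up 8 semitones is F.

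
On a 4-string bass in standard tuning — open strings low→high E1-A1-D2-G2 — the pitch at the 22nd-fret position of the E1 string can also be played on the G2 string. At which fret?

7

Fret 22 on E1 is MIDI 28 + 22 = 50 (D3). On the G2 string (open MIDI 43), that pitch is 50 − 43 = fret 7.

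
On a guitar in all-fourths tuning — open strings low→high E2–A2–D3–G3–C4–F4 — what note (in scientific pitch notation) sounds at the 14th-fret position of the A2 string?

B3

The open A2 string plus 14 semitones: A–A#–B–C–…–A–A#–B.
The walk passes from B into C once, so the octave number goes from 2 to 3.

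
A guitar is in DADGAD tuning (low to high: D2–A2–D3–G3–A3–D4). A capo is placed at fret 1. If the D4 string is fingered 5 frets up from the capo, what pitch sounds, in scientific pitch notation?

G#4

The capo raises the open D4 by 1 semitone to D#4; fretting 5 more gives D4 + 1 + 5 = D4 + 6 semitones = G#4.
(Also written Ab.)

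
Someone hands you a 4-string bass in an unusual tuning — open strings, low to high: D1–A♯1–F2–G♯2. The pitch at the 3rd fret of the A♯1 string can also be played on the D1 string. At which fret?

11

A♯1 at fret 3 is A♯1 + 3 semitones = C♯2.
The open D1 string is 8 semitones below the open A♯1, so the same pitch on the D1 string lies at fret 3 + 8 = 11.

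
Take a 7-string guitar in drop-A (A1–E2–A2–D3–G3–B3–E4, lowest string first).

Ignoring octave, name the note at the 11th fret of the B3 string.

A#

Each fret is one semitone, so B3 + 11 = A#.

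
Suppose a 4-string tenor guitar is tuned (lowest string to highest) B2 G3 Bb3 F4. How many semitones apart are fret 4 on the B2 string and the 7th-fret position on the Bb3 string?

B2 at fret 4 → Eb3 (MIDI 51); Bb3 at fret 7 → F4 (MIDI 65).
51 − 65 = -14, so the two pitches are 14 semitones apart, with F4 the higher.

14 semitones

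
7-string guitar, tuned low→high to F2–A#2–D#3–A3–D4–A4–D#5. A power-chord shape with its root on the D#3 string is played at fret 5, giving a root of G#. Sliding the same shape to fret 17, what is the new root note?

Moving from fret 5 to fret 17 shifts the root by 12 semitones.
G# up 12 semitones is G#.

G#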